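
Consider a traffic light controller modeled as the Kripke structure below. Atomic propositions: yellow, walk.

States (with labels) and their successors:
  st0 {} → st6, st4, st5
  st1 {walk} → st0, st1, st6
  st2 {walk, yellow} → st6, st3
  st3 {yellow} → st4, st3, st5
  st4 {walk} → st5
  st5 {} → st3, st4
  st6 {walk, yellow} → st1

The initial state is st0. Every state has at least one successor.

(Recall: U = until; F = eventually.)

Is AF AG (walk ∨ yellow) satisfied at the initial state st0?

No

States satisfying AG (walk ∨ yellow): ∅.
States satisfying AF AG (walk ∨ yellow): ∅.
There is a path from st0 along which AG (walk ∨ yellow) never holds.
st0 ∉ Sat(AF AG (walk ∨ yellow)).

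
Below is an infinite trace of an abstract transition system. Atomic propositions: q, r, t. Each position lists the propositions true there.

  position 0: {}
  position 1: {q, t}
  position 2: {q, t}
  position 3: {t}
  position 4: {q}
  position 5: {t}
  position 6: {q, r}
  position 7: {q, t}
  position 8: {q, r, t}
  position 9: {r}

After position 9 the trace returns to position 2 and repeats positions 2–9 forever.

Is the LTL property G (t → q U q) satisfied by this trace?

Does not hold

t → q U q must hold at every position from 0 onward. It fails at position 3, so G (t → q U q) is false.
Positions where t holds: 1, 2, 3, 5, 7, 8.
Check q U q at each: 1→ok, 2→ok, 3→fails, 5→fails, 7→ok, 8→ok.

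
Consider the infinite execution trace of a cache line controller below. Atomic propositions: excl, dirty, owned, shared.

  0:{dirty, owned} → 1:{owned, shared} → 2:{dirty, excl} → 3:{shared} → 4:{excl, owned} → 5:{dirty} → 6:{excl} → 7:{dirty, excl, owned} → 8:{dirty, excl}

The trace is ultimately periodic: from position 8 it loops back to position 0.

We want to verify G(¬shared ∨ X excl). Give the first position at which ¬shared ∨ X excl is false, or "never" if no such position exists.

never

¬shared ∨ X excl holds at every position 0..8, and those are all the positions the trace ever visits, so the invariant G(¬shared ∨ X excl) is never violated.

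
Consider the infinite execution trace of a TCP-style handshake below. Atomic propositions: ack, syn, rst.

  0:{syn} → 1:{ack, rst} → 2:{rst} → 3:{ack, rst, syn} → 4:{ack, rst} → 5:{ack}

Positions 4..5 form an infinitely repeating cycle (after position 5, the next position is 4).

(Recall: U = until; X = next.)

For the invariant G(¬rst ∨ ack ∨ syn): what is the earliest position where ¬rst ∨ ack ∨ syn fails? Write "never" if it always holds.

2

Check ¬rst ∨ ack ∨ syn at each position in order: 0 ✓, 1 ✓.
At position 2 the labels are {rst}, so ¬rst ∨ ack ∨ syn is false there. This is the first violation.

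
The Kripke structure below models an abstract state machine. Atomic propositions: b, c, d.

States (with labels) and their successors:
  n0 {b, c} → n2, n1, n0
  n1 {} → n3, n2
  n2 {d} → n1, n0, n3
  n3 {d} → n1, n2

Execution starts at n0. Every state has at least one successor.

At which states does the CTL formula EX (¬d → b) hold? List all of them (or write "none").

States satisfying ¬d → b: {n0, n2, n3}.
States satisfying EX (¬d → b): {n0, n1, n2, n3}.

{n0, n1, n2, n3}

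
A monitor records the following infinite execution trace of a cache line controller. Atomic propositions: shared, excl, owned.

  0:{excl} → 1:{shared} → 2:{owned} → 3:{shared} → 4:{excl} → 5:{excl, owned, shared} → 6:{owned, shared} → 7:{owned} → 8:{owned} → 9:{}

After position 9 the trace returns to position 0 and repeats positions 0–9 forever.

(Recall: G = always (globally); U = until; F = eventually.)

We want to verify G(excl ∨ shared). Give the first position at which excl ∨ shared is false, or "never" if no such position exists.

Check excl ∨ shared at each position in order: 0 ✓, 1 ✓.
At position 2 the labels are {owned}, so excl ∨ shared is false there. This is the first violation.

2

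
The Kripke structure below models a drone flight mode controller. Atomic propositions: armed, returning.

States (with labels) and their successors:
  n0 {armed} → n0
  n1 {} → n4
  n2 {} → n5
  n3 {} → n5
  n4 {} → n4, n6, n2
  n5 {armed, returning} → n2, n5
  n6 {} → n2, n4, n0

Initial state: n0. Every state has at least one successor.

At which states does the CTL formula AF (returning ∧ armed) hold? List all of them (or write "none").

{n2, n3, n5}

States satisfying returning ∧ armed: {n5}.
States satisfying AF (returning ∧ armed): {n2, n3, n5}.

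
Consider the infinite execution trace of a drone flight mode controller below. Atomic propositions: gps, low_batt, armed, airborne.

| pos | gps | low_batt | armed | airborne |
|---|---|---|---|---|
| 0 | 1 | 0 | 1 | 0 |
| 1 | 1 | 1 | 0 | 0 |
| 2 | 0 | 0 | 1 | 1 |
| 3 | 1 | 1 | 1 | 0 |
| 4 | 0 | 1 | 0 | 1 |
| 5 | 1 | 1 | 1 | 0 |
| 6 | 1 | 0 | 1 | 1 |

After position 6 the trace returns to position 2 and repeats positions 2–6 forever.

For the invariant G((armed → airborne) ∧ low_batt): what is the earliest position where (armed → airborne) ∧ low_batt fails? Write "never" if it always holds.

At position 0 the labels are {armed, gps}, so (armed → airborne) ∧ low_batt is false there. This is the first violation.

0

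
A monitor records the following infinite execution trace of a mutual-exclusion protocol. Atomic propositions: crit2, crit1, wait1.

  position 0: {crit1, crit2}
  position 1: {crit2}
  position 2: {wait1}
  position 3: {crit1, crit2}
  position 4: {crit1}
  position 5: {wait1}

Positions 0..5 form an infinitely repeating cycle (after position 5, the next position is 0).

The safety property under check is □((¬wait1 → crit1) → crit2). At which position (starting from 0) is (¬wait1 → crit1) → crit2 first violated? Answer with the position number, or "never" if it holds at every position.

Check (¬wait1 → crit1) → crit2 at each position in order: 0 ✓, 1 ✓.
At position 2 the labels are {wait1}, so (¬wait1 → crit1) → crit2 is false there. This is the first violation.

2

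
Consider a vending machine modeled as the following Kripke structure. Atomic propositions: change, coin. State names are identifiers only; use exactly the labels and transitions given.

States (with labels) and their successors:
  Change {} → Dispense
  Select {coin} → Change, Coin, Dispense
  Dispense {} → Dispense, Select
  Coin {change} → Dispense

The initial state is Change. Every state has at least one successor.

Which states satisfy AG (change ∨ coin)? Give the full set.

States satisfying change ∨ coin: {Select, Coin}.
States satisfying AG (change ∨ coin): ∅.

none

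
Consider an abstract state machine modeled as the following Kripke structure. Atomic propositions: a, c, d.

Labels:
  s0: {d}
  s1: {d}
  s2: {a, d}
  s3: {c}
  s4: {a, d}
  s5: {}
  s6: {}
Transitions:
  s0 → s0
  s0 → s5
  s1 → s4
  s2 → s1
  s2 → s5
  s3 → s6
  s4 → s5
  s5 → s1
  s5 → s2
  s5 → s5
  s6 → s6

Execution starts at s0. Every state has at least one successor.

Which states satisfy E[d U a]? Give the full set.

States satisfying d: {s0, s1, s2, s4}.
States satisfying a: {s2, s4}.
States satisfying E[d U a]: {s1, s2, s4}.

{s1, s2, s4}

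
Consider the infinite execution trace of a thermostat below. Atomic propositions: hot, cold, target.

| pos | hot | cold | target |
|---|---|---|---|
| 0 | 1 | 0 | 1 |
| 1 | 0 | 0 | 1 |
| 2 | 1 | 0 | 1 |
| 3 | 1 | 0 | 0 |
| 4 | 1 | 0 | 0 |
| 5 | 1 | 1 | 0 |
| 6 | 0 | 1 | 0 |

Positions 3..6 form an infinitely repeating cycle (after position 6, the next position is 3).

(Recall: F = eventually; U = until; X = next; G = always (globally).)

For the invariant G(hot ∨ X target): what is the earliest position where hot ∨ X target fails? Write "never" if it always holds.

Check hot ∨ X target at each position in order: 0 ✓, 1 ✓, 2 ✓, 3 ✓, 4 ✓, 5 ✓.
At position 6 the labels are {cold} and the next position 3 has {hot}, so hot ∨ X target is false there. This is the first violation.

6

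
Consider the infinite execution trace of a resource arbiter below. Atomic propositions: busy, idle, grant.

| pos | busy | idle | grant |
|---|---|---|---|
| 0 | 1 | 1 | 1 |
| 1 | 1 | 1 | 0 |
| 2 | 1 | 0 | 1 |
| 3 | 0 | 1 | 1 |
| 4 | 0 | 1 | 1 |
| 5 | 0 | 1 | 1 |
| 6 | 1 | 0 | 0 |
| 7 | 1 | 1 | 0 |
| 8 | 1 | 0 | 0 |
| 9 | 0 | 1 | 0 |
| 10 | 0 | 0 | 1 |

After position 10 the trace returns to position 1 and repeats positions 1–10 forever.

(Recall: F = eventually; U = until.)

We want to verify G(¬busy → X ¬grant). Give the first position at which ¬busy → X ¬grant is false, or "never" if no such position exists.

3

Check ¬busy → X ¬grant at each position in order: 0 ✓, 1 ✓, 2 ✓.
At position 3 the labels are {grant, idle} and the next position 4 has {grant, idle}, so ¬busy → X ¬grant is false there. This is the first violation.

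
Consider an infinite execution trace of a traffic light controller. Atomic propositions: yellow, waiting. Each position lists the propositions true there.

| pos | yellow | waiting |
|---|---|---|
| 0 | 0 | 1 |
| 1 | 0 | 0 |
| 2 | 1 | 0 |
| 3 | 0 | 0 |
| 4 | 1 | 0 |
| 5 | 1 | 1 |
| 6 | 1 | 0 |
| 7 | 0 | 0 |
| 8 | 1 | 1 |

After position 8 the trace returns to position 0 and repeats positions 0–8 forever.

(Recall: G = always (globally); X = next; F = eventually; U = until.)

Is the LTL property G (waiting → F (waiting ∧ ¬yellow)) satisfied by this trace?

Satisfied

waiting → F (waiting ∧ ¬yellow) holds at every position 0..8, and those are all positions ever visited, so G (waiting → F (waiting ∧ ¬yellow)) holds.
Positions where waiting holds: 0, 5, 8.
Check F (waiting ∧ ¬yellow) at each: 0→ok, 5→ok, 8→ok.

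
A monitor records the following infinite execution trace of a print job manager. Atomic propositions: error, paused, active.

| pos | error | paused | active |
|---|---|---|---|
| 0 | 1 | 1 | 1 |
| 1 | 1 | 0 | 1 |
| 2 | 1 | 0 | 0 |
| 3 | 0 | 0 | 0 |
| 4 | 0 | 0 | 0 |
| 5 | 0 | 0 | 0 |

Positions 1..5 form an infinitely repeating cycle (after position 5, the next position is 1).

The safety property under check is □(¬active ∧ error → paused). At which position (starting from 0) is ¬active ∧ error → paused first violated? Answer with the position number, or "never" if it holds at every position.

Check ¬active ∧ error → paused at each position in order: 0 ✓, 1 ✓.
At position 2 the labels are {error}, so ¬active ∧ error → paused is false there. This is the first violation.

2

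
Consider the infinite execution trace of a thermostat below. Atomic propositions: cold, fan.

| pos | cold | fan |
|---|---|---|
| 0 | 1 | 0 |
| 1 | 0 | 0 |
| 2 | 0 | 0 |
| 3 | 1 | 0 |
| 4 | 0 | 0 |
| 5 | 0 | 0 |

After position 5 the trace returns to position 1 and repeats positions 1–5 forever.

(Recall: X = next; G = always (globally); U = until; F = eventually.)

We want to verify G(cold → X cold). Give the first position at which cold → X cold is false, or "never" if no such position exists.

At position 0 the labels are {cold} and the next position 1 has {}, so cold → X cold is false there. This is the first violation.

0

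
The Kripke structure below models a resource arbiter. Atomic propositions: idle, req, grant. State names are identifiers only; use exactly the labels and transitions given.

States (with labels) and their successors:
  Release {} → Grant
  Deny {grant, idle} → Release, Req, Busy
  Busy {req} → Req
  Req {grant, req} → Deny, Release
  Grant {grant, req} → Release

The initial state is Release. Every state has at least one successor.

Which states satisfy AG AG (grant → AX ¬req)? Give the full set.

{Release, Grant}

States satisfying AG (grant → AX ¬req): {Release, Grant}.
States satisfying AG AG (grant → AX ¬req): {Release, Grant}.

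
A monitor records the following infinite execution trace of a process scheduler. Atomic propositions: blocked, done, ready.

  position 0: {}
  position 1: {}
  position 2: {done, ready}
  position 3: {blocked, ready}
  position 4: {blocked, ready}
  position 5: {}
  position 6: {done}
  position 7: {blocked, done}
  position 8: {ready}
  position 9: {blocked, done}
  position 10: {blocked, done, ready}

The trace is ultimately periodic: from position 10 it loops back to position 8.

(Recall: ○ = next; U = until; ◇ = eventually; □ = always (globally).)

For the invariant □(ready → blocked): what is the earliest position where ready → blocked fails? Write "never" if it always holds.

Check ready → blocked at each position in order: 0 ✓, 1 ✓.
At position 2 the labels are {done, ready}, so ready → blocked is false there. This is the first violation.

2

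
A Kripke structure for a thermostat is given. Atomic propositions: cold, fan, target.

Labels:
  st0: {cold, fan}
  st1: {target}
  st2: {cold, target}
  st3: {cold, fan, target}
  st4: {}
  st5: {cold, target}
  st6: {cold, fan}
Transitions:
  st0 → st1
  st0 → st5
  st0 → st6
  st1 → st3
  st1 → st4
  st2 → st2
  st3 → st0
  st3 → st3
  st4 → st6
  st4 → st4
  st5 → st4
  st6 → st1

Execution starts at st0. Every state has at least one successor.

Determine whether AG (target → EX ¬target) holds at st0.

States satisfying target → EX ¬target: {st0, st1, st3, st4, st5, st6}.
States satisfying AG (target → EX ¬target): {st0, st1, st3, st4, st5, st6}.
Every state reachable from st0 satisfies target → EX ¬target.
st0 ∈ Sat(AG (target → EX ¬target)).

Yes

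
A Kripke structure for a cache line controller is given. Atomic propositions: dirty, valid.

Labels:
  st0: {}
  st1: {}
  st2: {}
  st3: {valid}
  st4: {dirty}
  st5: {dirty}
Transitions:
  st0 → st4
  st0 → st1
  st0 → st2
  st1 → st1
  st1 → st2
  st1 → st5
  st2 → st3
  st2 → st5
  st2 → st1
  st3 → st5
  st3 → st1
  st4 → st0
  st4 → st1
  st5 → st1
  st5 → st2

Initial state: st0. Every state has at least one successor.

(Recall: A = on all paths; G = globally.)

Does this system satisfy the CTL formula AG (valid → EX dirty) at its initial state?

States satisfying valid → EX dirty: {st0, st1, st2, st3, st4, st5}.
States satisfying AG (valid → EX dirty): {st0, st1, st2, st3, st4, st5}.
Every state reachable from st0 satisfies valid → EX dirty.
st0 ∈ Sat(AG (valid → EX dirty)).

Yes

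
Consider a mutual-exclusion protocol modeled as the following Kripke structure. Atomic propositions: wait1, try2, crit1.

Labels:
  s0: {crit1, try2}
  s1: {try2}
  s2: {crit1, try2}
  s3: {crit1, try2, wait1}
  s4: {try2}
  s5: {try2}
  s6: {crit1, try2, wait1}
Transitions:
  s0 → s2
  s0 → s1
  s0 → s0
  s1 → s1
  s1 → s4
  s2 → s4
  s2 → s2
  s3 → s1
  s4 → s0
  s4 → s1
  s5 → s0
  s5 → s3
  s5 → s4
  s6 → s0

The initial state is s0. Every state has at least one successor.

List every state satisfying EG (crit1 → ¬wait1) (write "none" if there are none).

States satisfying crit1 → ¬wait1: {s0, s1, s2, s4, s5}.
States satisfying EG (crit1 → ¬wait1): {s0, s1, s2, s4, s5}.

{s0, s1, s2, s4, s5}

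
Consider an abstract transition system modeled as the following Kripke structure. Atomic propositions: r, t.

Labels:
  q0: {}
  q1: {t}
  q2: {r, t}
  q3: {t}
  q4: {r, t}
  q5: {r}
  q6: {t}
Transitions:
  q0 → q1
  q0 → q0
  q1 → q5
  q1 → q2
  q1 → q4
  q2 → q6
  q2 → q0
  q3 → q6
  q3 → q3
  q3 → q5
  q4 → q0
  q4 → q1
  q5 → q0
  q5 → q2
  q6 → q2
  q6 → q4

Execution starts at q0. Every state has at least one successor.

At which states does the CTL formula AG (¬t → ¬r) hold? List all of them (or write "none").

States satisfying ¬t → ¬r: {q0, q1, q2, q3, q4, q6}.
States satisfying AG (¬t → ¬r): ∅.

none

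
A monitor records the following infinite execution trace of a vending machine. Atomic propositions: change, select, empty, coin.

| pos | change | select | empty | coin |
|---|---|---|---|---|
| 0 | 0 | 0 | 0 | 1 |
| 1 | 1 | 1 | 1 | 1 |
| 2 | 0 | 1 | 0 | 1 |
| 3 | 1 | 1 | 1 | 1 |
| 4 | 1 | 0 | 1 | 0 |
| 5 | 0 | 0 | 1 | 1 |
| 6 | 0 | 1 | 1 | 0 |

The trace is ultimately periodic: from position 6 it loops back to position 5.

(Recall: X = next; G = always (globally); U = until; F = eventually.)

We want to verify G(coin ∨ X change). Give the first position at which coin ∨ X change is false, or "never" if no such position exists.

Check coin ∨ X change at each position in order: 0 ✓, 1 ✓, 2 ✓, 3 ✓.
At position 4 the labels are {change, empty} and the next position 5 has {coin, empty}, so coin ∨ X change is false there. This is the first violation.

4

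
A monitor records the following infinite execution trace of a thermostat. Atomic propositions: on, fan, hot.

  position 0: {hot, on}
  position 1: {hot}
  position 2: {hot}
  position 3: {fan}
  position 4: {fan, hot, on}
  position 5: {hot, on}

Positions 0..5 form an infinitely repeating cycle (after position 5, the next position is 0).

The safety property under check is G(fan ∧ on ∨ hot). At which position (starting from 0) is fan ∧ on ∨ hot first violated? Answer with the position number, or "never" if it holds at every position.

3

Check fan ∧ on ∨ hot at each position in order: 0 ✓, 1 ✓, 2 ✓.
At position 3 the labels are {fan}, so fan ∧ on ∨ hot is false there. This is the first violation.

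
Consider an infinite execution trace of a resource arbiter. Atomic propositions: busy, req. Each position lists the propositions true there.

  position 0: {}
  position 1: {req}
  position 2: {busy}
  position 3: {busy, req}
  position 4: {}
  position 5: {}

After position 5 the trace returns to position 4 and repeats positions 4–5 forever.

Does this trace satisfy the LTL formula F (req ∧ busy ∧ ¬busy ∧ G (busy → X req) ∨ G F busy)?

req ∧ busy ∧ ¬busy ∧ G (busy → X req) ∨ G F busy is false at every position 0..5, so it never becomes true and F (req ∧ busy ∧ ¬busy ∧ G (busy → X req) ∨ G F busy) fails.

Does not hold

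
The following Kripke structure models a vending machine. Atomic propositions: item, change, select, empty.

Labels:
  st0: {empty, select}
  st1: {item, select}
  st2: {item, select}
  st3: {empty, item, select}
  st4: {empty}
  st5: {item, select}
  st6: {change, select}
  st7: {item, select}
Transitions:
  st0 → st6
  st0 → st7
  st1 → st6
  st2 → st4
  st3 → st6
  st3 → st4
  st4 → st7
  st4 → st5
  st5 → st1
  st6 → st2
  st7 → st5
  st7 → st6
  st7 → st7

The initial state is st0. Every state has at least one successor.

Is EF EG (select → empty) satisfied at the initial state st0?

Violated

States satisfying EG (select → empty): ∅.
States satisfying EF EG (select → empty): ∅.
No suitable path/successor from st0 witnesses the formula.
st0 ∉ Sat(EF EG (select → empty)).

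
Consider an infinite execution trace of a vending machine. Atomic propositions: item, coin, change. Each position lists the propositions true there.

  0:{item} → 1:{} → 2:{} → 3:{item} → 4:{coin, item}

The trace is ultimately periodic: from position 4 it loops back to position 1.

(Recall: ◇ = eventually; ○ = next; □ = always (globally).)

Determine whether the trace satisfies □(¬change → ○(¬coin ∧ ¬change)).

¬change → ○(¬coin ∧ ¬change) must hold at every position from 0 onward. It fails at position 3, so □(¬change → ○(¬coin ∧ ¬change)) is false.
Positions where ¬change holds: 0, 1, 2, 3, 4.
Check ○(¬coin ∧ ¬change) at each: 0→ok, 1→ok, 2→ok, 3→fails, 4→ok.

Does not hold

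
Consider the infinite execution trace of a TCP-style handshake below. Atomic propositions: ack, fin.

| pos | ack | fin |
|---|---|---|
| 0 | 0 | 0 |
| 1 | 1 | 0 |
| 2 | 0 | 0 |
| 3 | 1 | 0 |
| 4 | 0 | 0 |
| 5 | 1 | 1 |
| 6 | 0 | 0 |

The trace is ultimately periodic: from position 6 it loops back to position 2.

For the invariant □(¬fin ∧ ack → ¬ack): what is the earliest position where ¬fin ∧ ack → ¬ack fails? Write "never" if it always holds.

1

Check ¬fin ∧ ack → ¬ack at each position in order: 0 ✓.
At position 1 the labels are {ack}, so ¬fin ∧ ack → ¬ack is false there. This is the first violation.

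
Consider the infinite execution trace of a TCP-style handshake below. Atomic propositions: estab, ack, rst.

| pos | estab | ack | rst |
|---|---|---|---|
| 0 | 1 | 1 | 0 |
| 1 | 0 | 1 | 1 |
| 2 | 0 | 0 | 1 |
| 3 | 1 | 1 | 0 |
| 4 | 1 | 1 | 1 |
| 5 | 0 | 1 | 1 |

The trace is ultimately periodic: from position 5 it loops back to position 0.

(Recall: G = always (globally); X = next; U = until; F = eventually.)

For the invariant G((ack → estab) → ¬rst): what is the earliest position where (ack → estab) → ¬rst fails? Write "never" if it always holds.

2

Check (ack → estab) → ¬rst at each position in order: 0 ✓, 1 ✓.
At position 2 the labels are {rst}, so (ack → estab) → ¬rst is false there. This is the first violation.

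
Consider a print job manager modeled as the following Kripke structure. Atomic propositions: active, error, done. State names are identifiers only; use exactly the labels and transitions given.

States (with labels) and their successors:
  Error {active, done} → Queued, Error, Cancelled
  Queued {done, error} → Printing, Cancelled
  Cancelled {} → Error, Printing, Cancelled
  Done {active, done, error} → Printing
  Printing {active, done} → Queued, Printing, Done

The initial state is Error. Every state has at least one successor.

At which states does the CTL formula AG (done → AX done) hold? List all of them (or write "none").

none

States satisfying done → AX done: {Cancelled, Done, Printing}.
States satisfying AG (done → AX done): ∅.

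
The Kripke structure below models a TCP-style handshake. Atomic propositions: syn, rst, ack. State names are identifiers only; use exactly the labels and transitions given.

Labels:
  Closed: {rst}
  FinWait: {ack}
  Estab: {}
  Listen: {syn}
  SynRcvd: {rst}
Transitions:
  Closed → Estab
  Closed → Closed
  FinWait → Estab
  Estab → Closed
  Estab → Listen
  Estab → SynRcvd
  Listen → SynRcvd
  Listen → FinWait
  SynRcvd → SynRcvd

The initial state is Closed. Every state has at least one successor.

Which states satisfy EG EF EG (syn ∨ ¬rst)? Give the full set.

{Closed, FinWait, Estab, Listen}

States satisfying EF EG (syn ∨ ¬rst): {Closed, FinWait, Estab, Listen}.
States satisfying EG EF EG (syn ∨ ¬rst): {Closed, FinWait, Estab, Listen}.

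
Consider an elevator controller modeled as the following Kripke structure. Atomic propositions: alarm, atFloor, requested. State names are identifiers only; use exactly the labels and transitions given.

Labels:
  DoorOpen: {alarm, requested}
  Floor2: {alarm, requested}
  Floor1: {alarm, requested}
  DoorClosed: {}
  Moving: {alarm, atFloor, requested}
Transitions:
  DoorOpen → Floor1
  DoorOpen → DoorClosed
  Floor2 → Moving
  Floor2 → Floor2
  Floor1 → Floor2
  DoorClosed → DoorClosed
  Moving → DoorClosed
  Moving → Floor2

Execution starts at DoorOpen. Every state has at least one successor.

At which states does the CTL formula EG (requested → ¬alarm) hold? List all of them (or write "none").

States satisfying requested → ¬alarm: {DoorClosed}.
States satisfying EG (requested → ¬alarm): {DoorClosed}.

{DoorClosed}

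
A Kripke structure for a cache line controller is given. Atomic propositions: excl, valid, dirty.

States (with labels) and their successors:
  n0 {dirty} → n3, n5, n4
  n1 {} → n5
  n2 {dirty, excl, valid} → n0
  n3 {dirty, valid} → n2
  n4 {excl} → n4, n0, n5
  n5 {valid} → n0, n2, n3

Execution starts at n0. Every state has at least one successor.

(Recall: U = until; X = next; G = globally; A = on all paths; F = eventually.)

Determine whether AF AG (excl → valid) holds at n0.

No

States satisfying AG (excl → valid): ∅.
States satisfying AF AG (excl → valid): ∅.
There is a path from n0 along which AG (excl → valid) never holds.
n0 ∉ Sat(AF AG (excl → valid)).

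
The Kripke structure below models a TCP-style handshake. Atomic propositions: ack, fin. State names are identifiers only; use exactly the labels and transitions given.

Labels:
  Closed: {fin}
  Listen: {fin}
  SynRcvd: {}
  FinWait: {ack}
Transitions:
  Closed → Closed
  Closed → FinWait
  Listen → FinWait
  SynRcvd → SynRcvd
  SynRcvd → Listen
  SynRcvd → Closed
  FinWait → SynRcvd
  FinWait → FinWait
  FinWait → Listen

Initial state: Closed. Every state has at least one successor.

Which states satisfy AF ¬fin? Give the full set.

{Listen, SynRcvd, FinWait}

States satisfying ¬fin: {SynRcvd, FinWait}.
States satisfying AF ¬fin: {Listen, SynRcvd, FinWait}.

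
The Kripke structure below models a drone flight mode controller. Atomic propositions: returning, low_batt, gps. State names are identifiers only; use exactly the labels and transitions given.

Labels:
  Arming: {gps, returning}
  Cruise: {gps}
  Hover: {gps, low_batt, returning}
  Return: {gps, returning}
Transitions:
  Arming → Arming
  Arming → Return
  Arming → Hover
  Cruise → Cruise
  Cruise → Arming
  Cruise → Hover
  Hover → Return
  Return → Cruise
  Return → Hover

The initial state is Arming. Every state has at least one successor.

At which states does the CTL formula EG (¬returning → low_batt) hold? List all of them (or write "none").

{Arming, Hover, Return}

States satisfying ¬returning → low_batt: {Arming, Hover, Return}.
States satisfying EG (¬returning → low_batt): {Arming, Hover, Return}.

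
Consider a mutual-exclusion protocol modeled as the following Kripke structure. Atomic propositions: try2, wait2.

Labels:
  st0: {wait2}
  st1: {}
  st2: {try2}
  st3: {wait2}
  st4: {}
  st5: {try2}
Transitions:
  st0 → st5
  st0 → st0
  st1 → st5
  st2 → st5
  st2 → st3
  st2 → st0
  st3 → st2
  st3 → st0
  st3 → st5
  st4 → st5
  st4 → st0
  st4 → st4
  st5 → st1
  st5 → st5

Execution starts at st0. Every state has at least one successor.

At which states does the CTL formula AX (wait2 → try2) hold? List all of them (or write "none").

{st1, st5}

States satisfying wait2 → try2: {st1, st2, st4, st5}.
States satisfying AX (wait2 → try2): {st1, st5}.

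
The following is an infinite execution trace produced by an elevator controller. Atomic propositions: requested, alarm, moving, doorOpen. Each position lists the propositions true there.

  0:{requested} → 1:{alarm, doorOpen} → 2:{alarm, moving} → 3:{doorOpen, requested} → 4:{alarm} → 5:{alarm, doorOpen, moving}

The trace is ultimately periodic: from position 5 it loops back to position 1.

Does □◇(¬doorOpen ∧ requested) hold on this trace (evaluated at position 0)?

◇(¬doorOpen ∧ requested) must hold at every position from 0 onward. It fails at position 1, so □◇(¬doorOpen ∧ requested) is false.

Violated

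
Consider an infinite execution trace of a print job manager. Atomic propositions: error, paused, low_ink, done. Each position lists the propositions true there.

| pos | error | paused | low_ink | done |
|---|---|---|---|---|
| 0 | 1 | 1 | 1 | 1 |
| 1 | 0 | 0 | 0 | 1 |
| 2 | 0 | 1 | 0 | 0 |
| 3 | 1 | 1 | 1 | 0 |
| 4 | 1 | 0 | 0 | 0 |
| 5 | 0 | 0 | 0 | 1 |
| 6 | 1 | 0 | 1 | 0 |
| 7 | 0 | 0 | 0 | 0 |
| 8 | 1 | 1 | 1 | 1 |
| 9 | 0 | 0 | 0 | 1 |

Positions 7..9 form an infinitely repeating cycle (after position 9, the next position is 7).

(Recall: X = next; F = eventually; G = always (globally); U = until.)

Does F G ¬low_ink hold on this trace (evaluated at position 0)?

G ¬low_ink is false at every position 0..9, so it never becomes true and F G ¬low_ink fails.

Does not hold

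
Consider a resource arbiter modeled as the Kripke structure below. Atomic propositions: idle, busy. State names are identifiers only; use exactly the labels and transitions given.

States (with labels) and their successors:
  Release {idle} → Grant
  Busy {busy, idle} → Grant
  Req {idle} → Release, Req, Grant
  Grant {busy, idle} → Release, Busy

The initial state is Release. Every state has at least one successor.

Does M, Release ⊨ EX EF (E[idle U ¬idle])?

States satisfying EF (E[idle U ¬idle]): ∅.
States satisfying EX EF (E[idle U ¬idle]): ∅.
No suitable path/successor from Release witnesses the formula.
Release ∉ Sat(EX EF (E[idle U ¬idle])).

Does not hold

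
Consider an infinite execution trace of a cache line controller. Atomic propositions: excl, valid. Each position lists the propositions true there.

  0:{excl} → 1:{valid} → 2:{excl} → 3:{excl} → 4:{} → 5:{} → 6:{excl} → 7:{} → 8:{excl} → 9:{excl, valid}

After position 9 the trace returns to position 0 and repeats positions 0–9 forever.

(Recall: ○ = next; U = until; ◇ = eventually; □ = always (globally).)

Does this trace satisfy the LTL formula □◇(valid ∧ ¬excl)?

Yes

◇(valid ∧ ¬excl) holds at every position 0..9, and those are all positions ever visited, so □◇(valid ∧ ¬excl) holds.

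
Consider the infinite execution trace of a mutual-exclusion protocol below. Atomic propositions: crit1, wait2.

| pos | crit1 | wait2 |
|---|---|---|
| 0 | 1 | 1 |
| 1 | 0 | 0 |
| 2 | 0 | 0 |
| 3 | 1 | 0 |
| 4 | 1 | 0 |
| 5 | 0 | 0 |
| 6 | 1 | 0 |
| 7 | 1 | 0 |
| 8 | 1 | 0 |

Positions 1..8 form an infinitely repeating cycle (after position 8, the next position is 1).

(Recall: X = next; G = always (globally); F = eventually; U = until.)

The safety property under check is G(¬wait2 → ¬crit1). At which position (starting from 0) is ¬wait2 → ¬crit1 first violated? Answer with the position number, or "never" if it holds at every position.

Check ¬wait2 → ¬crit1 at each position in order: 0 ✓, 1 ✓, 2 ✓.
At position 3 the labels are {crit1}, so ¬wait2 → ¬crit1 is false there. This is the first violation.

3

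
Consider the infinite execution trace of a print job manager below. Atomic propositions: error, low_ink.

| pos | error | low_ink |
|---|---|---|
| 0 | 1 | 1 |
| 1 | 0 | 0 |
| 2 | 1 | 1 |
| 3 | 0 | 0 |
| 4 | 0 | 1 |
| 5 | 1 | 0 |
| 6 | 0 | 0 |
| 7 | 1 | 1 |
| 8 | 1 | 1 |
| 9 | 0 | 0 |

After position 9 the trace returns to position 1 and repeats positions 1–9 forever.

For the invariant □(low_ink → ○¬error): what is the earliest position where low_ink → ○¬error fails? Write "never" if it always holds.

4

Check low_ink → ○¬error at each position in order: 0 ✓, 1 ✓, 2 ✓, 3 ✓.
At position 4 the labels are {low_ink} and the next position 5 has {error}, so low_ink → ○¬error is false there. This is the first violation.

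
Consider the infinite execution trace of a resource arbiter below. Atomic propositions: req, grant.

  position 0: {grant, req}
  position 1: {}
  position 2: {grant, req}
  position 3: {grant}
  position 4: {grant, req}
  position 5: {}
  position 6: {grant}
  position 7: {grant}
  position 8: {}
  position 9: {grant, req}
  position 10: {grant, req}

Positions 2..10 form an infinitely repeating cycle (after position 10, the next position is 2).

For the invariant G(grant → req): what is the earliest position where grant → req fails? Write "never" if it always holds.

Check grant → req at each position in order: 0 ✓, 1 ✓, 2 ✓.
At position 3 the labels are {grant}, so grant → req is false there. This is the first violation.

3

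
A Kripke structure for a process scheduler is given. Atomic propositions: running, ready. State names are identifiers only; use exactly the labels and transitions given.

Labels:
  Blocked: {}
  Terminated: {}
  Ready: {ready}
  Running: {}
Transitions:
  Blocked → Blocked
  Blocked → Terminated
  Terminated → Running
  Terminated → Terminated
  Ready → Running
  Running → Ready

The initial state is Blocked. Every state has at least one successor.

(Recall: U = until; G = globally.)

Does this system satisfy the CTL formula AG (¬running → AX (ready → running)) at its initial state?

No

States satisfying ¬running → AX (ready → running): {Blocked, Terminated, Ready}.
States satisfying AG (¬running → AX (ready → running)): ∅.
Running is reachable from Blocked and violates ¬running → AX (ready → running), so AG fails at Blocked.
Blocked ∉ Sat(AG (¬running → AX (ready → running))).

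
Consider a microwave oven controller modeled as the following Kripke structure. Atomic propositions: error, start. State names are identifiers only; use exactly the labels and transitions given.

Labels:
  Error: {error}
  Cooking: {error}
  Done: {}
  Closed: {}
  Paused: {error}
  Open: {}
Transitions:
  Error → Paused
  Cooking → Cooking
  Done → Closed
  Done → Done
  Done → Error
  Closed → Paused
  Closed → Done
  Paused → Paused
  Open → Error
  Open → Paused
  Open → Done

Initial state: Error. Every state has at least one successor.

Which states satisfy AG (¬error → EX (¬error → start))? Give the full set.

{Error, Cooking, Done, Closed, Paused, Open}

States satisfying ¬error → EX (¬error → start): {Error, Cooking, Done, Closed, Paused, Open}.
States satisfying AG (¬error → EX (¬error → start)): {Error, Cooking, Done, Closed, Paused, Open}.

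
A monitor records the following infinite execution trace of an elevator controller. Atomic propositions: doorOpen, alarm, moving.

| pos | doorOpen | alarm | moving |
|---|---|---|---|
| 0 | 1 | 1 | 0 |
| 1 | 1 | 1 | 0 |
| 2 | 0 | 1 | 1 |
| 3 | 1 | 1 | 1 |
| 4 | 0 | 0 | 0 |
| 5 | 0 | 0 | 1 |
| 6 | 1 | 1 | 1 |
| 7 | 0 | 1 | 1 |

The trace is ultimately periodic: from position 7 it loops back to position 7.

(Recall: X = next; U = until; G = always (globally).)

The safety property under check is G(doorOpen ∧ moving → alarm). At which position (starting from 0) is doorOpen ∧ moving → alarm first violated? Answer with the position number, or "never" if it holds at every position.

never

doorOpen ∧ moving → alarm holds at every position 0..7, and those are all the positions the trace ever visits, so the invariant G(doorOpen ∧ moving → alarm) is never violated.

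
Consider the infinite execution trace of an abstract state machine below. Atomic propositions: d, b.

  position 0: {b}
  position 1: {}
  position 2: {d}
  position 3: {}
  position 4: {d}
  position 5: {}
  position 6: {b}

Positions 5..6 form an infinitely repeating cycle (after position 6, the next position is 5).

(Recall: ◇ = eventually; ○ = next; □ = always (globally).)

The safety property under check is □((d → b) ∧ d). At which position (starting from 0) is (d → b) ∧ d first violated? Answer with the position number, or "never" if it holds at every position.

At position 0 the labels are {b}, so (d → b) ∧ d is false there. This is the first violation.

0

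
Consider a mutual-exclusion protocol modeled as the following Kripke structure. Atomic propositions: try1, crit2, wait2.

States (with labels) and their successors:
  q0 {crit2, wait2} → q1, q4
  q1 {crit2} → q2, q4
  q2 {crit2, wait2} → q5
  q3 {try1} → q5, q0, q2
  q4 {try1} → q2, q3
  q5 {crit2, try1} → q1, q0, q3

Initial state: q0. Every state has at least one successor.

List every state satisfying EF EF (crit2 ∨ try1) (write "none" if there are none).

{q0, q1, q2, q3, q4, q5}

States satisfying EF (crit2 ∨ try1): {q0, q1, q2, q3, q4, q5}.
States satisfying EF EF (crit2 ∨ try1): {q0, q1, q2, q3, q4, q5}.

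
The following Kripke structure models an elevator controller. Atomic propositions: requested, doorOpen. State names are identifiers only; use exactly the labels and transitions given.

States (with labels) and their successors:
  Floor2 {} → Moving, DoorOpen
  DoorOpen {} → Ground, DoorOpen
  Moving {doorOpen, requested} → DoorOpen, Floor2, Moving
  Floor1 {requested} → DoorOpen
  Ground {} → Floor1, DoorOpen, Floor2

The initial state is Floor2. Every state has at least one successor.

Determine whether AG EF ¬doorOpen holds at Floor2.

Yes

States satisfying EF ¬doorOpen: {Floor2, DoorOpen, Moving, Floor1, Ground}.
States satisfying AG EF ¬doorOpen: {Floor2, DoorOpen, Moving, Floor1, Ground}.
Every state reachable from Floor2 satisfies EF ¬doorOpen.
Floor2 ∈ Sat(AG EF ¬doorOpen).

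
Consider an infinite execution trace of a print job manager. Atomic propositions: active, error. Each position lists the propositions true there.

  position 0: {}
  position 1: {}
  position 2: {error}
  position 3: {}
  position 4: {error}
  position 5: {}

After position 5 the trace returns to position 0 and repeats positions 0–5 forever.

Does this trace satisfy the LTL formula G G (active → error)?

Holds

G (active → error) holds at every position 0..5, and those are all positions ever visited, so G G (active → error) holds.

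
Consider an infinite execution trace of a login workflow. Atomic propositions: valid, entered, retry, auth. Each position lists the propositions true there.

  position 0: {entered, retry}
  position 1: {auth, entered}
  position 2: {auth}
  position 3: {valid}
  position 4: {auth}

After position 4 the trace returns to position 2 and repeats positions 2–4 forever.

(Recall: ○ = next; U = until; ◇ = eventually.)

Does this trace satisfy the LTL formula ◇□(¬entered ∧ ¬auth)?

No

□(¬entered ∧ ¬auth) is false at every position 0..4, so it never becomes true and ◇□(¬entered ∧ ¬auth) fails.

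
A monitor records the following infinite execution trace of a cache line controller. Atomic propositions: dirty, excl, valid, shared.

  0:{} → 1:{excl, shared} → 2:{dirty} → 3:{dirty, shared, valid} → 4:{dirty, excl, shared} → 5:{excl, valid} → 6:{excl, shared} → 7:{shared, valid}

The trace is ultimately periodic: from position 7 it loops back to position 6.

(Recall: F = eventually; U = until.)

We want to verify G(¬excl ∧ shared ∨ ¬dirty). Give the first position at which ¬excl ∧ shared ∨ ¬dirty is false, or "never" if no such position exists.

Check ¬excl ∧ shared ∨ ¬dirty at each position in order: 0 ✓, 1 ✓.
At position 2 the labels are {dirty}, so ¬excl ∧ shared ∨ ¬dirty is false there. This is the first violation.

2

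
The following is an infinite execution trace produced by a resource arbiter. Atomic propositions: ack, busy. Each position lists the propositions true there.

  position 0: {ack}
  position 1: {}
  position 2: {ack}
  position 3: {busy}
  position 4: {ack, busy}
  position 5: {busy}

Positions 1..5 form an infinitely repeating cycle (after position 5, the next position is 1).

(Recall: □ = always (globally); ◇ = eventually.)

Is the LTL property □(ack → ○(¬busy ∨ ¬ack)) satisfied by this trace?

Yes

ack → ○(¬busy ∨ ¬ack) holds at every position 0..5, and those are all positions ever visited, so □(ack → ○(¬busy ∨ ¬ack)) holds.
Positions where ack holds: 0, 2, 4.
Check ○(¬busy ∨ ¬ack) at each: 0→ok, 2→ok, 4→ok.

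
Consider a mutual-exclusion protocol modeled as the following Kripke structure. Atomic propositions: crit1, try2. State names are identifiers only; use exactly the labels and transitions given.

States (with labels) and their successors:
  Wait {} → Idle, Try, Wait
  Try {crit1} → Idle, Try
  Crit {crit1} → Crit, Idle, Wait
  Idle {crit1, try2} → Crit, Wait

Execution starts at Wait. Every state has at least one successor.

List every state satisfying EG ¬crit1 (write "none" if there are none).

{Wait}

States satisfying ¬crit1: {Wait}.
States satisfying EG ¬crit1: {Wait}.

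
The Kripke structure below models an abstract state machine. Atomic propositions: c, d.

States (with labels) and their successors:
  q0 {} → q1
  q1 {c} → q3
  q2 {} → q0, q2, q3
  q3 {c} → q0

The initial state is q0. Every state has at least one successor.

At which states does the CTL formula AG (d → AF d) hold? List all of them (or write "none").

States satisfying d → AF d: {q0, q1, q2, q3}.
States satisfying AG (d → AF d): {q0, q1, q2, q3}.

{q0, q1, q2, q3}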